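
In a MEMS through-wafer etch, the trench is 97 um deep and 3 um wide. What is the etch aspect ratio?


Step 1: AR = depth / width
Step 2: AR = 97 / 3
AR = 32.3


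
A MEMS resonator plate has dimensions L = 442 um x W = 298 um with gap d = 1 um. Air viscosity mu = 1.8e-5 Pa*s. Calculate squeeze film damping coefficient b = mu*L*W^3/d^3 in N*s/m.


Step 1: Convert to SI.
L = 442e-6 m, W = 298e-6 m, d = 1e-6 m
Step 2: W^3 = (298e-6)^3 = 2.65e-11 m^3
Step 3: d^3 = (1e-6)^3 = 1.00e-18 m^3
Step 4: b = 1.8e-5 * 442e-6 * 2.65e-11 / 1.00e-18
b = 2.11e-01 N*s/m


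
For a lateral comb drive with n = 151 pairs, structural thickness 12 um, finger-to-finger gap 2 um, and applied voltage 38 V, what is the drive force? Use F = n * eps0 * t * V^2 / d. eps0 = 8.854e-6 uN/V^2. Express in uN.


Step 1: Parameters: n=151, eps0=8.854e-6 uN/V^2, t=12 um, V=38 V, d=2 um
Step 2: V^2 = 1444
Step 3: F = 151 * 8.854e-6 * 12 * 1444 / 2
F = 11.583 uN


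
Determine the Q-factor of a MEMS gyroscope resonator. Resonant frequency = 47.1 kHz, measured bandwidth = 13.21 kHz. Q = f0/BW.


Step 1: Q = f0 / bandwidth
Step 2: Q = 47.1 / 13.21
Q = 3.6


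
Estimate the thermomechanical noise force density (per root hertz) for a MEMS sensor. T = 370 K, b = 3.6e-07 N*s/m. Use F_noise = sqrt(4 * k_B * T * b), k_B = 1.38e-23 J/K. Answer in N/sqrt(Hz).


Step 1: Compute 4 * k_B * T * b
= 4 * 1.38e-23 * 370 * 3.6e-07
= 7.3526e-27 N^2/Hz
Step 2: F_noise = sqrt(7.3526e-27)
F_noise = 8.57e-14 N/sqrt(Hz)


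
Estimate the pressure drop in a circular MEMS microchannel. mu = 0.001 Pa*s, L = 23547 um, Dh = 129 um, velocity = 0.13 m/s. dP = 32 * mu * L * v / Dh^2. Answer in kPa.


Step 1: Convert to SI: L = 23547e-6 m, Dh = 129e-6 m
Step 2: dP = 32 * 0.001 * 23547e-6 * 0.13 / (129e-6)^2
Step 3: dP = 5886.40 Pa
Step 4: Convert to kPa: dP = 5.89 kPa


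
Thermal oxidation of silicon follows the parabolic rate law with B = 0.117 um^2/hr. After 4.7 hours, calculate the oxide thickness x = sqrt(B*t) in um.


Step 1: Compute B*t = 0.117 * 4.7 = 0.5499
Step 2: x = sqrt(0.5499)
x = 0.742 um


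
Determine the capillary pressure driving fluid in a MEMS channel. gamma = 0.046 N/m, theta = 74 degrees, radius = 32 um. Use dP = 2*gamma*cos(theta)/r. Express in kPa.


Step 1: cos(74 deg) = 0.2756
Step 2: Convert r to m: r = 32e-6 m
Step 3: dP = 2 * 0.046 * 0.2756 / 32e-6 = 792.4 Pa
Step 4: Convert Pa to kPa (divide by 1000).
dP = 0.79 kPa


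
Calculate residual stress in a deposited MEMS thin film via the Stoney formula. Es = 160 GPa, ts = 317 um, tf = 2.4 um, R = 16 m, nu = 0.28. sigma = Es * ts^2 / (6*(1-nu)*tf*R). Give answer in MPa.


Step 1: Compute numerator: Es * ts^2 = 160 * 317^2 = 16078240 (GPa*um^2)
Step 2: Compute denominator (R in um): 6*(1-nu)*tf*R = 6*0.72*2.4*16e6 = 165888000.0 (um^2)
Step 3: sigma (GPa) = 16078240 / 165888000.0 = 9.6922e-02 GPa
Step 4: Convert to MPa (x1000): sigma = 96.9 MPa


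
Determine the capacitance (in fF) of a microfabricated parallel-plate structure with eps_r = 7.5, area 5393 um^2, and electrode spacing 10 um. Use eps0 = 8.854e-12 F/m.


Step 1: Convert area to m^2: A = 5393e-12 m^2
Step 2: Convert gap to m: d = 10e-6 m
Step 3: C = eps0 * eps_r * A / d
C = 8.854e-12 * 7.5 * 5393e-12 / 10e-6
Step 4: Convert to fF (multiply by 1e15).
C = 35.81 fF


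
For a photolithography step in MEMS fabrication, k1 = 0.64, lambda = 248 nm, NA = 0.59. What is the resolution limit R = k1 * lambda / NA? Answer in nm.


Step 1: Identify values: k1 = 0.64, lambda = 248 nm, NA = 0.59
Step 2: R = k1 * lambda / NA
R = 0.64 * 248 / 0.59
R = 269.0 nm


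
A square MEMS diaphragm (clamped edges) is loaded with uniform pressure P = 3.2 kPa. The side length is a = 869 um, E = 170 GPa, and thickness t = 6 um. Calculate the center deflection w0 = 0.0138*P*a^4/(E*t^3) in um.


Step 1: Convert pressure to compatible units (E is in GPa, so P in GPa).
P = 3.2 kPa = 3.2e-6 GPa
Step 2: Compute numerator: 0.0138 * P * a^4.
a^4 = 869^4 = 570268135921
numerator = 0.0138 * 3.2e-6 * 570268135921 = 2.5183e+04
Step 3: Compute denominator: E * t^3 = 170 * 6^3 = 36720
Step 4: w0 = numerator / denominator = 2.5183e+04 / 36720 = 0.6858 um


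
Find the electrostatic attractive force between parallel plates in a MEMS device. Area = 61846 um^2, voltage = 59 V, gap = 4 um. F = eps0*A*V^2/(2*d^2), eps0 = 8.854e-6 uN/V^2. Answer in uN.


Step 1: Identify parameters.
eps0 = 8.854e-6 uN/V^2, A = 61846 um^2, V = 59 V, d = 4 um
Step 2: Compute V^2 = 59^2 = 3481
Step 3: Compute d^2 = 4^2 = 16
Step 4: F = 0.5 * 8.854e-6 * 61846 * 3481 / 16
F = 59.567 uN


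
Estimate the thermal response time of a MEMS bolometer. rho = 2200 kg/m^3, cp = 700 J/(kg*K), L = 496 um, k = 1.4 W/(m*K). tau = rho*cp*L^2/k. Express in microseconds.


Step 1: Convert L to m: L = 496e-6 m
Step 2: L^2 = (496e-6)^2 = 2.46016e-07 m^2
Step 3: tau = 2200 * 700 * 2.46016e-07 / 1.4 = 2.706176e-01 s
Step 4: Convert to microseconds (multiply by 1e6).
tau = 270617.6 us


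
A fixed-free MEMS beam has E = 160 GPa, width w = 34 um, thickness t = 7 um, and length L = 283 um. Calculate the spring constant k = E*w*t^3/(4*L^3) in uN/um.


Step 1: Convert E to consistent units (1 GPa = 1000 uN/um^2).
E = 160 GPa = 160000 uN/um^2
Step 2: Compute t^3 = 7^3 = 343
Step 3: Compute L^3 = 283^3 = 22665187
Step 4: k = 160000 * 34 * 343 / (4 * 22665187)
k = 20.5813 uN/um


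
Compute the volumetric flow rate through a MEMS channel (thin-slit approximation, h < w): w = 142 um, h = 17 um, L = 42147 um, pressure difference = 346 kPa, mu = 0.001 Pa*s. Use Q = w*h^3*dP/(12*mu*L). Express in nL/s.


Step 1: Convert all dimensions to SI (meters).
w = 142e-6 m, h = 17e-6 m, L = 42147e-6 m, dP = 346e3 Pa
Step 2: Q = w * h^3 * dP / (12 * mu * L)
Q = 142e-6 * (17e-6)^3 * 346e3 / (12 * 0.001 * 42147e-6) = 4.7726907e-10 m^3/s
Step 3: Convert Q from m^3/s to nL/s (1 m^3 = 1e12 nL, so multiply by 1e12).
Q = 477.269 nL/s


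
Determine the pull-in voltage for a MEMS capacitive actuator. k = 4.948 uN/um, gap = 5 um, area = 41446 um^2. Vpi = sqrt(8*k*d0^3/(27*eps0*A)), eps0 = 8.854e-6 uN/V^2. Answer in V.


Step 1: Compute numerator: 8 * k * d0^3 = 8 * 4.948 * 5^3 = 4948.0
Step 2: Compute denominator: 27 * eps0 * A = 27 * 8.854e-6 * 41446 = 9.907998
Step 3: Vpi = sqrt(4948.0 / 9.907998)
Vpi = 22.35 V


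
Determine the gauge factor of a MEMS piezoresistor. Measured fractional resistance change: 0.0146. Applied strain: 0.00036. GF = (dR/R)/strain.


Step 1: Identify values.
dR/R = 0.0146, strain = 0.00036
Step 2: GF = (dR/R) / strain = 0.0146 / 0.00036
GF = 40.6


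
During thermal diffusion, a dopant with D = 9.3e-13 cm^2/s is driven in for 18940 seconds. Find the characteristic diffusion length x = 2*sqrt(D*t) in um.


Step 1: Compute D*t = 9.3e-13 * 18940 = 1.76142e-08 cm^2
Step 2: sqrt(D*t) = 1.32718e-04 cm
Step 3: x = 2 * 1.32718e-04 cm = 2.65436e-04 cm
Step 4: Convert to um (1 cm = 1e4 um): x = 2.654 um


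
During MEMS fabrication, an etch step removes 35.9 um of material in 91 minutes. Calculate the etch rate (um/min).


Step 1: Etch rate = depth / time
Step 2: rate = 35.9 / 91
rate = 0.395 um/min


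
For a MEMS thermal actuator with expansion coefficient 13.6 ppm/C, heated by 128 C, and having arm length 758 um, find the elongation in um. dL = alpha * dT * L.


Step 1: Convert CTE: alpha = 13.6 ppm/C = 13.6e-6 /C
Step 2: dL = 13.6e-6 * 128 * 758
dL = 1.3195 um


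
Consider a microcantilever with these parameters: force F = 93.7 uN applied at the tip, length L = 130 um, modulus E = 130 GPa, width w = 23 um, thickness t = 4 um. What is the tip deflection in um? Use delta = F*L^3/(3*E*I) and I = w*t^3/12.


Step 1: Calculate the second moment of area.
I = w * t^3 / 12 = 23 * 4^3 / 12 = 122.6667 um^4
Step 2: Convert E to consistent units (1 GPa = 1000 uN/um^2).
E = 130 GPa = 130000 uN/um^2
Step 3: Calculate tip deflection.
delta = F * L^3 / (3 * E * I)
delta = 93.7 * 130^3 / (3 * 130000 * 122.6667)
delta = 4.3031 um


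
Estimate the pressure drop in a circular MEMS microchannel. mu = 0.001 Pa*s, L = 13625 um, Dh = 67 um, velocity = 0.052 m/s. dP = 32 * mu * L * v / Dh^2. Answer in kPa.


Step 1: Convert to SI: L = 13625e-6 m, Dh = 67e-6 m
Step 2: dP = 32 * 0.001 * 13625e-6 * 0.052 / (67e-6)^2
Step 3: dP = 5050.57 Pa
Step 4: Convert to kPa: dP = 5.05 kPa


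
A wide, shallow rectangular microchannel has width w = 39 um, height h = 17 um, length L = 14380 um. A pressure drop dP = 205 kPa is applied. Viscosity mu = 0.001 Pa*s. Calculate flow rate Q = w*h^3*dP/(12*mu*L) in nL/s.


Step 1: Convert all dimensions to SI (meters).
w = 39e-6 m, h = 17e-6 m, L = 14380e-6 m, dP = 205e3 Pa
Step 2: Q = w * h^3 * dP / (12 * mu * L)
Q = 39e-6 * (17e-6)^3 * 205e3 / (12 * 0.001 * 14380e-6) = 2.2762769e-10 m^3/s
Step 3: Convert Q from m^3/s to nL/s (1 m^3 = 1e12 nL, so multiply by 1e12).
Q = 227.628 nL/s


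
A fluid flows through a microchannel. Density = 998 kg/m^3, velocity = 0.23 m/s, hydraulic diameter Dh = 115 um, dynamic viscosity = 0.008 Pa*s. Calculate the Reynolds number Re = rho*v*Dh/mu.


Step 1: Convert Dh to meters: Dh = 115e-6 m
Step 2: Re = rho * v * Dh / mu
Re = 998 * 0.23 * 115e-6 / 0.008
Re = 3.3


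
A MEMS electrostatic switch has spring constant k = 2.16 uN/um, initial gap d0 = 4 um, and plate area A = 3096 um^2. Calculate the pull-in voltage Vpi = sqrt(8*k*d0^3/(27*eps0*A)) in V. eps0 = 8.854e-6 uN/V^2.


Step 1: Compute numerator: 8 * k * d0^3 = 8 * 2.16 * 4^3 = 1105.92
Step 2: Compute denominator: 27 * eps0 * A = 27 * 8.854e-6 * 3096 = 0.740124
Step 3: Vpi = sqrt(1105.92 / 0.740124)
Vpi = 38.66 V


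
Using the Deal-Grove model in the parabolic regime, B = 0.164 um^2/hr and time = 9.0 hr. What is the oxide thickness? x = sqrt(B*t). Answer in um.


Step 1: Compute B*t = 0.164 * 9.0 = 1.476
Step 2: x = sqrt(1.476)
x = 1.215 um


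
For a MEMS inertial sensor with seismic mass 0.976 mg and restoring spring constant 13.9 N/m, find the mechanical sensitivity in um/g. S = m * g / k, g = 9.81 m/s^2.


Step 1: Convert mass: m = 0.976 mg = 9.76e-07 kg
Step 2: S = m * g / k = 9.76e-07 * 9.81 / 13.9
Step 3: S = 6.89e-07 m/g
Step 4: Convert to um/g: S = 0.689 um/g


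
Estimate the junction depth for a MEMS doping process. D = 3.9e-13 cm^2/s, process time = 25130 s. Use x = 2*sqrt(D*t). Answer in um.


Step 1: Compute D*t = 3.9e-13 * 25130 = 9.8007e-09 cm^2
Step 2: sqrt(D*t) = 9.8998e-05 cm
Step 3: x = 2 * 9.8998e-05 cm = 1.97996e-04 cm
Step 4: Convert to um (1 cm = 1e4 um): x = 1.98 um


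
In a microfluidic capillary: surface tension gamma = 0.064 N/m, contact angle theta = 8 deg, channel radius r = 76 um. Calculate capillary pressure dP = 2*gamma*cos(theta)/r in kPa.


Step 1: cos(8 deg) = 0.9903
Step 2: Convert r to m: r = 76e-6 m
Step 3: dP = 2 * 0.064 * 0.9903 / 76e-6 = 1667.9 Pa
Step 4: Convert Pa to kPa (divide by 1000).
dP = 1.67 kPa


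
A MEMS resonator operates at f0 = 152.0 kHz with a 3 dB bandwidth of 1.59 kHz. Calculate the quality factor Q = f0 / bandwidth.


Step 1: Q = f0 / bandwidth
Step 2: Q = 152.0 / 1.59
Q = 95.6


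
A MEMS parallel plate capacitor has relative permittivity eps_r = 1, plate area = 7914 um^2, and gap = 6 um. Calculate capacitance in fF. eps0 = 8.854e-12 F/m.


Step 1: Convert area to m^2: A = 7914e-12 m^2
Step 2: Convert gap to m: d = 6e-6 m
Step 3: C = eps0 * eps_r * A / d
C = 8.854e-12 * 1 * 7914e-12 / 6e-6
Step 4: Convert to fF (multiply by 1e15).
C = 11.68 fF


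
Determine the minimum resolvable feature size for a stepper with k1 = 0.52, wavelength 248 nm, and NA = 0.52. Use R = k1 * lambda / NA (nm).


Step 1: Identify values: k1 = 0.52, lambda = 248 nm, NA = 0.52
Step 2: R = k1 * lambda / NA
R = 0.52 * 248 / 0.52
R = 248.0 nm


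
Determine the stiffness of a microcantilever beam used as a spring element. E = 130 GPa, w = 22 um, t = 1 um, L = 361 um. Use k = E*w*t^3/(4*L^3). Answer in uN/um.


Step 1: Convert E to consistent units (1 GPa = 1000 uN/um^2).
E = 130 GPa = 130000 uN/um^2
Step 2: Compute t^3 = 1^3 = 1
Step 3: Compute L^3 = 361^3 = 47045881
Step 4: k = 130000 * 22 * 1 / (4 * 47045881)
k = 0.0152 uN/um


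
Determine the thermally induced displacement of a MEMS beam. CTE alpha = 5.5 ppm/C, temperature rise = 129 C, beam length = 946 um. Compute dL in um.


Step 1: Convert CTE: alpha = 5.5 ppm/C = 5.5e-6 /C
Step 2: dL = 5.5e-6 * 129 * 946
dL = 0.6712 um


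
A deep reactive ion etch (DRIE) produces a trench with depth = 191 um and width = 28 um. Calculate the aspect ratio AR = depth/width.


Step 1: AR = depth / width
Step 2: AR = 191 / 28
AR = 6.8


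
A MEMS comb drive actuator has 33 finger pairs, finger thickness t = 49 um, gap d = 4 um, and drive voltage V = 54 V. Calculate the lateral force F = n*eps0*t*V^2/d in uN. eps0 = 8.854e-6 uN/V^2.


Step 1: Parameters: n=33, eps0=8.854e-6 uN/V^2, t=49 um, V=54 V, d=4 um
Step 2: V^2 = 2916
Step 3: F = 33 * 8.854e-6 * 49 * 2916 / 4
F = 10.437 uN


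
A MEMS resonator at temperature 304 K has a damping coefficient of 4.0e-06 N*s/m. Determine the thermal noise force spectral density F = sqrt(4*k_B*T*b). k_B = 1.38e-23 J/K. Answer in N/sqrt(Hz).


Step 1: Compute 4 * k_B * T * b
= 4 * 1.38e-23 * 304 * 4.0e-06
= 6.7123e-26 N^2/Hz
Step 2: F_noise = sqrt(6.7123e-26)
F_noise = 2.59e-13 N/sqrt(Hz)


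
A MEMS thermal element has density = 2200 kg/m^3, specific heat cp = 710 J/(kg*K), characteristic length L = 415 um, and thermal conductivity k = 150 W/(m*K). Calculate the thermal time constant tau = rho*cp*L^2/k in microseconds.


Step 1: Convert L to m: L = 415e-6 m
Step 2: L^2 = (415e-6)^2 = 1.72225e-07 m^2
Step 3: tau = 2200 * 710 * 1.72225e-07 / 150 = 1.79343633e-03 s
Step 4: Convert to microseconds (multiply by 1e6).
tau = 1793.436 us


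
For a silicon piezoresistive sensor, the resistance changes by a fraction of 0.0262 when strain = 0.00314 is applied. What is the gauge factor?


Step 1: Identify values.
dR/R = 0.0262, strain = 0.00314
Step 2: GF = (dR/R) / strain = 0.0262 / 0.00314
GF = 8.3


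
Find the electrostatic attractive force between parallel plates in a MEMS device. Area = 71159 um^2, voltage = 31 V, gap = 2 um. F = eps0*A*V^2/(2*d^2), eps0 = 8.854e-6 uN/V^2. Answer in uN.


Step 1: Identify parameters.
eps0 = 8.854e-6 uN/V^2, A = 71159 um^2, V = 31 V, d = 2 um
Step 2: Compute V^2 = 31^2 = 961
Step 3: Compute d^2 = 2^2 = 4
Step 4: F = 0.5 * 8.854e-6 * 71159 * 961 / 4
F = 75.684 uN


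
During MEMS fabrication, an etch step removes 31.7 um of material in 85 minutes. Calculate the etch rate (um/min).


Step 1: Etch rate = depth / time
Step 2: rate = 31.7 / 85
rate = 0.373 um/min


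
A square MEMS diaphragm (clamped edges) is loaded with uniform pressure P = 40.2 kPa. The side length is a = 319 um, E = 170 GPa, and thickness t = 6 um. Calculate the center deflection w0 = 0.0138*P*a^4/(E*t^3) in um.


Step 1: Convert pressure to compatible units (E is in GPa, so P in GPa).
P = 40.2 kPa = 40.2e-6 GPa
Step 2: Compute numerator: 0.0138 * P * a^4.
a^4 = 319^4 = 10355301121
numerator = 0.0138 * 40.2e-6 * 10355301121 = 5.74471e+03
Step 3: Compute denominator: E * t^3 = 170 * 6^3 = 36720
Step 4: w0 = numerator / denominator = 5.74471e+03 / 36720 = 0.1564 um


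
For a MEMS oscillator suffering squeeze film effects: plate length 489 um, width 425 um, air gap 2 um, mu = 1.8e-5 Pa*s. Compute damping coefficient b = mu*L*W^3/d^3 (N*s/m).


Step 1: Convert to SI.
L = 489e-6 m, W = 425e-6 m, d = 2e-6 m
Step 2: W^3 = (425e-6)^3 = 7.68e-11 m^3
Step 3: d^3 = (2e-6)^3 = 8.00e-18 m^3
Step 4: b = 1.8e-5 * 489e-6 * 7.68e-11 / 8.00e-18
b = 8.45e-02 N*s/m


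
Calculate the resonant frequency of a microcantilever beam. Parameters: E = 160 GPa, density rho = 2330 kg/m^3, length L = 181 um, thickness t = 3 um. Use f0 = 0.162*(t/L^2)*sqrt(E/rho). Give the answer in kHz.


Step 1: Convert units to SI.
t_SI = 3e-6 m, L_SI = 181e-6 m
Step 2: Calculate sqrt(E/rho).
sqrt(160e9 / 2330) = 8286.71 m/s
Step 3: Compute f0.
f0 = 0.162 * 3e-6 / (181e-6)^2 * 8286.71 = 122931.0 Hz = 122.93 kHz


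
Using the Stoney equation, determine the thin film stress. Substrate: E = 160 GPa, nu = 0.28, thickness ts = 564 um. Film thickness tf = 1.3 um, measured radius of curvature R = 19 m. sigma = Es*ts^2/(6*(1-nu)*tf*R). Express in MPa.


Step 1: Compute numerator: Es * ts^2 = 160 * 564^2 = 50895360 (GPa*um^2)
Step 2: Compute denominator (R in um): 6*(1-nu)*tf*R = 6*0.72*1.3*19e6 = 106704000.0 (um^2)
Step 3: sigma (GPa) = 50895360 / 106704000.0 = 4.76977e-01 GPa
Step 4: Convert to MPa (x1000): sigma = 477.0 MPa


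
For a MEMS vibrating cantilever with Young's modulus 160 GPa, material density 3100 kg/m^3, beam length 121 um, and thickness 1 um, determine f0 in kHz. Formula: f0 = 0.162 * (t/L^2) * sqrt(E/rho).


Step 1: Convert units to SI.
t_SI = 1e-6 m, L_SI = 121e-6 m
Step 2: Calculate sqrt(E/rho).
sqrt(160e9 / 3100) = 7184.21 m/s
Step 3: Compute f0.
f0 = 0.162 * 1e-6 / (121e-6)^2 * 7184.21 = 79492.0 Hz = 79.49 kHz


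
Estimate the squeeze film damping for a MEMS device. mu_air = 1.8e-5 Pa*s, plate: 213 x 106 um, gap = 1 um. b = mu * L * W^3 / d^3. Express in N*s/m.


Step 1: Convert to SI.
L = 213e-6 m, W = 106e-6 m, d = 1e-6 m
Step 2: W^3 = (106e-6)^3 = 1.19e-12 m^3
Step 3: d^3 = (1e-6)^3 = 1.00e-18 m^3
Step 4: b = 1.8e-5 * 213e-6 * 1.19e-12 / 1.00e-18
b = 4.57e-03 N*s/m


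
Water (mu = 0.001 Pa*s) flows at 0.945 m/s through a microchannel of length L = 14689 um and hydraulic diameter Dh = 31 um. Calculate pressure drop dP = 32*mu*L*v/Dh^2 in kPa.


Step 1: Convert to SI: L = 14689e-6 m, Dh = 31e-6 m
Step 2: dP = 32 * 0.001 * 14689e-6 * 0.945 / (31e-6)^2
Step 3: dP = 462222.02 Pa
Step 4: Convert to kPa: dP = 462.22 kPa


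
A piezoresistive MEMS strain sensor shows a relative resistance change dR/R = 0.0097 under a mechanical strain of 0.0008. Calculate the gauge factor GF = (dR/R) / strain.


Step 1: Identify values.
dR/R = 0.0097, strain = 0.0008
Step 2: GF = (dR/R) / strain = 0.0097 / 0.0008
GF = 12.1


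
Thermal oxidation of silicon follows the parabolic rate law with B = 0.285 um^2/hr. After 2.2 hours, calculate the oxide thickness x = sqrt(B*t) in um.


Step 1: Compute B*t = 0.285 * 2.2 = 0.627
Step 2: x = sqrt(0.627)
x = 0.792 um


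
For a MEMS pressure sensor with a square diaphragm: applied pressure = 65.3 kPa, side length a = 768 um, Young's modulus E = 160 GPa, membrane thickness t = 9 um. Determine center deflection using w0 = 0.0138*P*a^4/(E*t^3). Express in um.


Step 1: Convert pressure to compatible units (E is in GPa, so P in GPa).
P = 65.3 kPa = 65.3e-6 GPa
Step 2: Compute numerator: 0.0138 * P * a^4.
a^4 = 768^4 = 347892350976
numerator = 0.0138 * 65.3e-6 * 347892350976 = 3.134997e+05
Step 3: Compute denominator: E * t^3 = 160 * 9^3 = 116640
Step 4: w0 = numerator / denominator = 3.134997e+05 / 116640 = 2.6878 um


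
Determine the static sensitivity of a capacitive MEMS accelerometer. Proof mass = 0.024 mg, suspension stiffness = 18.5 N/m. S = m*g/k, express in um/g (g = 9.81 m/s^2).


Step 1: Convert mass: m = 0.024 mg = 2.40e-08 kg
Step 2: S = m * g / k = 2.40e-08 * 9.81 / 18.5
Step 3: S = 1.27e-08 m/g
Step 4: Convert to um/g: S = 0.013 um/g


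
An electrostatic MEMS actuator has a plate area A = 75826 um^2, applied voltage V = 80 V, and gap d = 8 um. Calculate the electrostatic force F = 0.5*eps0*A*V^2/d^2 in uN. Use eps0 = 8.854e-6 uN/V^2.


Step 1: Identify parameters.
eps0 = 8.854e-6 uN/V^2, A = 75826 um^2, V = 80 V, d = 8 um
Step 2: Compute V^2 = 80^2 = 6400
Step 3: Compute d^2 = 8^2 = 64
Step 4: F = 0.5 * 8.854e-6 * 75826 * 6400 / 64
F = 33.568 uN


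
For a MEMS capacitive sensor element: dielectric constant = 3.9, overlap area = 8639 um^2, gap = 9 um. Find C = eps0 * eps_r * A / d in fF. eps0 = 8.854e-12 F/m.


Step 1: Convert area to m^2: A = 8639e-12 m^2
Step 2: Convert gap to m: d = 9e-6 m
Step 3: C = eps0 * eps_r * A / d
C = 8.854e-12 * 3.9 * 8639e-12 / 9e-6
Step 4: Convert to fF (multiply by 1e15).
C = 33.15 fF


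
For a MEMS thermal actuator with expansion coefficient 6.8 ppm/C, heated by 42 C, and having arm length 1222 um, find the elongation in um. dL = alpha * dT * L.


Step 1: Convert CTE: alpha = 6.8 ppm/C = 6.8e-6 /C
Step 2: dL = 6.8e-6 * 42 * 1222
dL = 0.349 um


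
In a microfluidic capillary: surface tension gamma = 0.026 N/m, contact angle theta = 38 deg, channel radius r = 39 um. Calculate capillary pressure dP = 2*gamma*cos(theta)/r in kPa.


Step 1: cos(38 deg) = 0.788
Step 2: Convert r to m: r = 39e-6 m
Step 3: dP = 2 * 0.026 * 0.788 / 39e-6 = 1050.7 Pa
Step 4: Convert Pa to kPa (divide by 1000).
dP = 1.05 kPa


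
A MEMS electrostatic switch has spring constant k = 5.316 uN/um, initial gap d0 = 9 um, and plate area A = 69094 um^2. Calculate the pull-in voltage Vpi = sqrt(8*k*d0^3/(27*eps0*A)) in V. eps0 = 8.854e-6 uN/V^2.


Step 1: Compute numerator: 8 * k * d0^3 = 8 * 5.316 * 9^3 = 31002.912
Step 2: Compute denominator: 27 * eps0 * A = 27 * 8.854e-6 * 69094 = 16.517473
Step 3: Vpi = sqrt(31002.912 / 16.517473)
Vpi = 43.32 V


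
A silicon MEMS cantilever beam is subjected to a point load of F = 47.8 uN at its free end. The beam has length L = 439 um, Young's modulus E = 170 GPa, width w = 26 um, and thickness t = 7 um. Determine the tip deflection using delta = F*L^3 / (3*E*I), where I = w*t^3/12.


Step 1: Calculate the second moment of area.
I = w * t^3 / 12 = 26 * 7^3 / 12 = 743.1667 um^4
Step 2: Convert E to consistent units (1 GPa = 1000 uN/um^2).
E = 170 GPa = 170000 uN/um^2
Step 3: Calculate tip deflection.
delta = F * L^3 / (3 * E * I)
delta = 47.8 * 439^3 / (3 * 170000 * 743.1667)
delta = 10.67 um


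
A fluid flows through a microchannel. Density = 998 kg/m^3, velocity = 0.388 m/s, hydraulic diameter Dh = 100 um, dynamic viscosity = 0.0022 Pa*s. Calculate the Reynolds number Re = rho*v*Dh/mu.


Step 1: Convert Dh to meters: Dh = 100e-6 m
Step 2: Re = rho * v * Dh / mu
Re = 998 * 0.388 * 100e-6 / 0.0022
Re = 17.601


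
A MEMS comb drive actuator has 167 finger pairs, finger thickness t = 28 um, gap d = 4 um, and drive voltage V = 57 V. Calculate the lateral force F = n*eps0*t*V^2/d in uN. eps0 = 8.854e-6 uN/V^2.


Step 1: Parameters: n=167, eps0=8.854e-6 uN/V^2, t=28 um, V=57 V, d=4 um
Step 2: V^2 = 3249
Step 3: F = 167 * 8.854e-6 * 28 * 3249 / 4
F = 33.628 uN


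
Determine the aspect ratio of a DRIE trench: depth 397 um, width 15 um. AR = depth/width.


Step 1: AR = depth / width
Step 2: AR = 397 / 15
AR = 26.5


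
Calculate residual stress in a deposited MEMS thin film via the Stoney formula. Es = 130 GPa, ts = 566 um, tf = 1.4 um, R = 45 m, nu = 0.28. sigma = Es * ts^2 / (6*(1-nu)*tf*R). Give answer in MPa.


Step 1: Compute numerator: Es * ts^2 = 130 * 566^2 = 41646280 (GPa*um^2)
Step 2: Compute denominator (R in um): 6*(1-nu)*tf*R = 6*0.72*1.4*45e6 = 272160000.0 (um^2)
Step 3: sigma (GPa) = 41646280 / 272160000.0 = 1.53021e-01 GPa
Step 4: Convert to MPa (x1000): sigma = 153.0 MPa


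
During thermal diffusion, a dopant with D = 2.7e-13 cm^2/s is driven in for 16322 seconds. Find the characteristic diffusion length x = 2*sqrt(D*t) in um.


Step 1: Compute D*t = 2.7e-13 * 16322 = 4.40694e-09 cm^2
Step 2: sqrt(D*t) = 6.63848e-05 cm
Step 3: x = 2 * 6.63848e-05 cm = 1.327696e-04 cm
Step 4: Convert to um (1 cm = 1e4 um): x = 1.328 um


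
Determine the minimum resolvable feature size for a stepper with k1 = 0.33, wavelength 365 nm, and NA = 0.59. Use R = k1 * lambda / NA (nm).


Step 1: Identify values: k1 = 0.33, lambda = 365 nm, NA = 0.59
Step 2: R = k1 * lambda / NA
R = 0.33 * 365 / 0.59
R = 204.2 nm


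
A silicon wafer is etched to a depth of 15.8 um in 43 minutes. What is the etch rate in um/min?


Step 1: Etch rate = depth / time
Step 2: rate = 15.8 / 43
rate = 0.367 um/min


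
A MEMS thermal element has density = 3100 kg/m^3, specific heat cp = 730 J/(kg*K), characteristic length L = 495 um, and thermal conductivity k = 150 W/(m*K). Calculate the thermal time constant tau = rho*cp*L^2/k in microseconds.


Step 1: Convert L to m: L = 495e-6 m
Step 2: L^2 = (495e-6)^2 = 2.45025e-07 m^2
Step 3: tau = 3100 * 730 * 2.45025e-07 / 150 = 3.6966105e-03 s
Step 4: Convert to microseconds (multiply by 1e6).
tau = 3696.611 us


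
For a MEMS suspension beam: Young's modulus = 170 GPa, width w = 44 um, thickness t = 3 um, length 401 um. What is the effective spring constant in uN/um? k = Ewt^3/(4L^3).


Step 1: Convert E to consistent units (1 GPa = 1000 uN/um^2).
E = 170 GPa = 170000 uN/um^2
Step 2: Compute t^3 = 3^3 = 27
Step 3: Compute L^3 = 401^3 = 64481201
Step 4: k = 170000 * 44 * 27 / (4 * 64481201)
k = 0.783 uN/um


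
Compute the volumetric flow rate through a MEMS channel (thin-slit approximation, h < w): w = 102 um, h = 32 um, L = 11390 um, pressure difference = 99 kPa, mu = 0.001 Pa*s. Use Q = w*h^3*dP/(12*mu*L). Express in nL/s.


Step 1: Convert all dimensions to SI (meters).
w = 102e-6 m, h = 32e-6 m, L = 11390e-6 m, dP = 99e3 Pa
Step 2: Q = w * h^3 * dP / (12 * mu * L)
Q = 102e-6 * (32e-6)^3 * 99e3 / (12 * 0.001 * 11390e-6) = 2.4209194e-09 m^3/s
Step 3: Convert Q from m^3/s to nL/s (1 m^3 = 1e12 nL, so multiply by 1e12).
Q = 2420.919 nL/s


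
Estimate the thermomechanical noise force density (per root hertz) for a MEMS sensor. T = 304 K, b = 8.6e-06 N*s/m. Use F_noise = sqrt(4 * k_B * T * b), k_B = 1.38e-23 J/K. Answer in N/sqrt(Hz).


Step 1: Compute 4 * k_B * T * b
= 4 * 1.38e-23 * 304 * 8.6e-06
= 1.4431e-25 N^2/Hz
Step 2: F_noise = sqrt(1.4431e-25)
F_noise = 3.80e-13 N/sqrt(Hz)


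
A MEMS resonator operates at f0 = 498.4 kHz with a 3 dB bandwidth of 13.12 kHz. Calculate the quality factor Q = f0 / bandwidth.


Step 1: Q = f0 / bandwidth
Step 2: Q = 498.4 / 13.12
Q = 38.0


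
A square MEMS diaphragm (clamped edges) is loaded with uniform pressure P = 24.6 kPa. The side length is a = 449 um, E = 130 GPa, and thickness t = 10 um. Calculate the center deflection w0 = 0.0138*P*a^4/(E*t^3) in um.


Step 1: Convert pressure to compatible units (E is in GPa, so P in GPa).
P = 24.6 kPa = 24.6e-6 GPa
Step 2: Compute numerator: 0.0138 * P * a^4.
a^4 = 449^4 = 40642963201
numerator = 0.0138 * 24.6e-6 * 40642963201 = 1.37975e+04
Step 3: Compute denominator: E * t^3 = 130 * 10^3 = 130000
Step 4: w0 = numerator / denominator = 1.37975e+04 / 130000 = 0.1061 um


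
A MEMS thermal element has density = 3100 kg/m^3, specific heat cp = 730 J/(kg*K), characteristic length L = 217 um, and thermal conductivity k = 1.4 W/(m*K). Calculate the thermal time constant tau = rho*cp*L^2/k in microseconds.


Step 1: Convert L to m: L = 217e-6 m
Step 2: L^2 = (217e-6)^2 = 4.7089e-08 m^2
Step 3: tau = 3100 * 730 * 4.7089e-08 / 1.4 = 7.6116005e-02 s
Step 4: Convert to microseconds (multiply by 1e6).
tau = 76116.005 us


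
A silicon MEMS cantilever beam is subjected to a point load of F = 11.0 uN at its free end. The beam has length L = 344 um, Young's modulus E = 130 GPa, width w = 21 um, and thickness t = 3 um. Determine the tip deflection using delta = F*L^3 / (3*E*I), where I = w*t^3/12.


Step 1: Calculate the second moment of area.
I = w * t^3 / 12 = 21 * 3^3 / 12 = 47.25 um^4
Step 2: Convert E to consistent units (1 GPa = 1000 uN/um^2).
E = 130 GPa = 130000 uN/um^2
Step 3: Calculate tip deflection.
delta = F * L^3 / (3 * E * I)
delta = 11.0 * 344^3 / (3 * 130000 * 47.25)
delta = 24.2997 um


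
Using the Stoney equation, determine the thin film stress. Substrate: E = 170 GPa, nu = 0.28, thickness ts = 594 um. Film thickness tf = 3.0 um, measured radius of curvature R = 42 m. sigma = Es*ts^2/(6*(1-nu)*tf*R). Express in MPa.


Step 1: Compute numerator: Es * ts^2 = 170 * 594^2 = 59982120 (GPa*um^2)
Step 2: Compute denominator (R in um): 6*(1-nu)*tf*R = 6*0.72*3.0*42e6 = 544320000.0 (um^2)
Step 3: sigma (GPa) = 59982120 / 544320000.0 = 1.10196e-01 GPa
Step 4: Convert to MPa (x1000): sigma = 110.2 MPa


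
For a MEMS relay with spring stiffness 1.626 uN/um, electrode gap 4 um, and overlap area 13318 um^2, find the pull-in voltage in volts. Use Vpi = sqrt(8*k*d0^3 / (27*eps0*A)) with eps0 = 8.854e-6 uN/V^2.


Step 1: Compute numerator: 8 * k * d0^3 = 8 * 1.626 * 4^3 = 832.512
Step 2: Compute denominator: 27 * eps0 * A = 27 * 8.854e-6 * 13318 = 3.183774
Step 3: Vpi = sqrt(832.512 / 3.183774)
Vpi = 16.17 V


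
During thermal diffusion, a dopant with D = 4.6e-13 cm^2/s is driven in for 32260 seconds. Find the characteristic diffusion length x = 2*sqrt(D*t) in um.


Step 1: Compute D*t = 4.6e-13 * 32260 = 1.48396e-08 cm^2
Step 2: sqrt(D*t) = 1.21818e-04 cm
Step 3: x = 2 * 1.21818e-04 cm = 2.43636e-04 cm
Step 4: Convert to um (1 cm = 1e4 um): x = 2.436 um


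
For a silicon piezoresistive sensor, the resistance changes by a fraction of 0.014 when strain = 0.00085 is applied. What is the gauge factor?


Step 1: Identify values.
dR/R = 0.014, strain = 0.00085
Step 2: GF = (dR/R) / strain = 0.014 / 0.00085
GF = 16.5


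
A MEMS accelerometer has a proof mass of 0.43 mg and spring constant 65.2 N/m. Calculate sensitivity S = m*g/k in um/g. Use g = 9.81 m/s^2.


Step 1: Convert mass: m = 0.43 mg = 4.30e-07 kg
Step 2: S = m * g / k = 4.30e-07 * 9.81 / 65.2
Step 3: S = 6.47e-08 m/g
Step 4: Convert to um/g: S = 0.065 um/g


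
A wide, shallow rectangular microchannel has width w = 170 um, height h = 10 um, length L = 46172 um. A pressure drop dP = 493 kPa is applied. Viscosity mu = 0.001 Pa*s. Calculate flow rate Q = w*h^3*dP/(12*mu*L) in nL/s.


Step 1: Convert all dimensions to SI (meters).
w = 170e-6 m, h = 10e-6 m, L = 46172e-6 m, dP = 493e3 Pa
Step 2: Q = w * h^3 * dP / (12 * mu * L)
Q = 170e-6 * (10e-6)^3 * 493e3 / (12 * 0.001 * 46172e-6) = 1.5126411e-10 m^3/s
Step 3: Convert Q from m^3/s to nL/s (1 m^3 = 1e12 nL, so multiply by 1e12).
Q = 151.264 nL/s


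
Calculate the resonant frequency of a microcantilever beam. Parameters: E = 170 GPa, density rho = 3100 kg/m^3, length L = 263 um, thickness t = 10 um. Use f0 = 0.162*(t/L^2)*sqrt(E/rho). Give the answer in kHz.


Step 1: Convert units to SI.
t_SI = 10e-6 m, L_SI = 263e-6 m
Step 2: Calculate sqrt(E/rho).
sqrt(170e9 / 3100) = 7405.32 m/s
Step 3: Compute f0.
f0 = 0.162 * 10e-6 / (263e-6)^2 * 7405.32 = 173439.2 Hz = 173.44 kHz


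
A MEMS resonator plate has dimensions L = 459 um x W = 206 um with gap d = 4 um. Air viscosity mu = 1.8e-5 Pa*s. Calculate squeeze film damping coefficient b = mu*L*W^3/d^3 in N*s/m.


Step 1: Convert to SI.
L = 459e-6 m, W = 206e-6 m, d = 4e-6 m
Step 2: W^3 = (206e-6)^3 = 8.74e-12 m^3
Step 3: d^3 = (4e-6)^3 = 6.40e-17 m^3
Step 4: b = 1.8e-5 * 459e-6 * 8.74e-12 / 6.40e-17
b = 1.13e-03 N*s/m


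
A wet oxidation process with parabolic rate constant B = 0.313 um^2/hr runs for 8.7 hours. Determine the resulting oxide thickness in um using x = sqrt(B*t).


Step 1: Compute B*t = 0.313 * 8.7 = 2.7231
Step 2: x = sqrt(2.7231)
x = 1.65 um


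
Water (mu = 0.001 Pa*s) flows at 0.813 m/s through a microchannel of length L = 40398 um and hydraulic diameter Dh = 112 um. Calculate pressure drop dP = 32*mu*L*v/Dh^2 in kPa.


Step 1: Convert to SI: L = 40398e-6 m, Dh = 112e-6 m
Step 2: dP = 32 * 0.001 * 40398e-6 * 0.813 / (112e-6)^2
Step 3: dP = 83784.63 Pa
Step 4: Convert to kPa: dP = 83.78 kPa


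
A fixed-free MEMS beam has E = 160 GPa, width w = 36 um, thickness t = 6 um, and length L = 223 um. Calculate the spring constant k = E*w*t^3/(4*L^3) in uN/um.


Step 1: Convert E to consistent units (1 GPa = 1000 uN/um^2).
E = 160 GPa = 160000 uN/um^2
Step 2: Compute t^3 = 6^3 = 216
Step 3: Compute L^3 = 223^3 = 11089567
Step 4: k = 160000 * 36 * 216 / (4 * 11089567)
k = 28.048 uN/um


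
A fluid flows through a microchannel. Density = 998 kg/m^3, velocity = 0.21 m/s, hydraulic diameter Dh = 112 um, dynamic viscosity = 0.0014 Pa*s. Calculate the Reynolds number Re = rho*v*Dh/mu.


Step 1: Convert Dh to meters: Dh = 112e-6 m
Step 2: Re = rho * v * Dh / mu
Re = 998 * 0.21 * 112e-6 / 0.0014
Re = 16.766


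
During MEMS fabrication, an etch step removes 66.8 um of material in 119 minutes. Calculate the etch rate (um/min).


Step 1: Etch rate = depth / time
Step 2: rate = 66.8 / 119
rate = 0.561 um/min


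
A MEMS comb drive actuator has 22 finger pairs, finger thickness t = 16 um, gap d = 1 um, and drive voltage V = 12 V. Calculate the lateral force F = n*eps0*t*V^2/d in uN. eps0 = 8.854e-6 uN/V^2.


Step 1: Parameters: n=22, eps0=8.854e-6 uN/V^2, t=16 um, V=12 V, d=1 um
Step 2: V^2 = 144
Step 3: F = 22 * 8.854e-6 * 16 * 144 / 1
F = 0.449 uN


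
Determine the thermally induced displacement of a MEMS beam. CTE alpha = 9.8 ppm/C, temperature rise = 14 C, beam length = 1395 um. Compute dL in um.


Step 1: Convert CTE: alpha = 9.8 ppm/C = 9.8e-6 /C
Step 2: dL = 9.8e-6 * 14 * 1395
dL = 0.1914 um


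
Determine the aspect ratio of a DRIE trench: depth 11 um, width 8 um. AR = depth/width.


Step 1: AR = depth / width
Step 2: AR = 11 / 8
AR = 1.4


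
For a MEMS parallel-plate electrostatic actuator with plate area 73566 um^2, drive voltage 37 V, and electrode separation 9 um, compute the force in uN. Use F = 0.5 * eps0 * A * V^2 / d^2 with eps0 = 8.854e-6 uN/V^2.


Step 1: Identify parameters.
eps0 = 8.854e-6 uN/V^2, A = 73566 um^2, V = 37 V, d = 9 um
Step 2: Compute V^2 = 37^2 = 1369
Step 3: Compute d^2 = 9^2 = 81
Step 4: F = 0.5 * 8.854e-6 * 73566 * 1369 / 81
F = 5.504 uN


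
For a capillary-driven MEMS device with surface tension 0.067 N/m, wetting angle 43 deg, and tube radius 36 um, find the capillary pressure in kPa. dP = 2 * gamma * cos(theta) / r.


Step 1: cos(43 deg) = 0.7314
Step 2: Convert r to m: r = 36e-6 m
Step 3: dP = 2 * 0.067 * 0.7314 / 36e-6 = 2722.4 Pa
Step 4: Convert Pa to kPa (divide by 1000).
dP = 2.72 kPa


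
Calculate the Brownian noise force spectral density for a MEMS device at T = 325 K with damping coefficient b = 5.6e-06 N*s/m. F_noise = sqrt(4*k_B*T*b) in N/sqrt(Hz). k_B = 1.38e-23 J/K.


Step 1: Compute 4 * k_B * T * b
= 4 * 1.38e-23 * 325 * 5.6e-06
= 1.0046e-25 N^2/Hz
Step 2: F_noise = sqrt(1.0046e-25)
F_noise = 3.17e-13 N/sqrt(Hz)


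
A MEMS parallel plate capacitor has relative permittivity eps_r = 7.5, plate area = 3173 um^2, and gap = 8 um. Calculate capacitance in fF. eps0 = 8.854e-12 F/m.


Step 1: Convert area to m^2: A = 3173e-12 m^2
Step 2: Convert gap to m: d = 8e-6 m
Step 3: C = eps0 * eps_r * A / d
C = 8.854e-12 * 7.5 * 3173e-12 / 8e-6
Step 4: Convert to fF (multiply by 1e15).
C = 26.34 fF


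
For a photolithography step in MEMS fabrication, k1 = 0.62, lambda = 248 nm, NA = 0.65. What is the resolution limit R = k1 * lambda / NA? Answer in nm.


Step 1: Identify values: k1 = 0.62, lambda = 248 nm, NA = 0.65
Step 2: R = k1 * lambda / NA
R = 0.62 * 248 / 0.65
R = 236.6 nm


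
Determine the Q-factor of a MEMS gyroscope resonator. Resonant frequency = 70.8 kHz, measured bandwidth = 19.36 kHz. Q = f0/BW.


Step 1: Q = f0 / bandwidth
Step 2: Q = 70.8 / 19.36
Q = 3.7


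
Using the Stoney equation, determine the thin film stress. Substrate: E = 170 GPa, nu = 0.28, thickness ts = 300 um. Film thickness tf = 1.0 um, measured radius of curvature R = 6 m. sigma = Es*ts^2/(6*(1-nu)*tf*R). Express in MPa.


Step 1: Compute numerator: Es * ts^2 = 170 * 300^2 = 15300000 (GPa*um^2)
Step 2: Compute denominator (R in um): 6*(1-nu)*tf*R = 6*0.72*1.0*6e6 = 25920000.0 (um^2)
Step 3: sigma (GPa) = 15300000 / 25920000.0 = 5.90278e-01 GPa
Step 4: Convert to MPa (x1000): sigma = 590.3 MPa


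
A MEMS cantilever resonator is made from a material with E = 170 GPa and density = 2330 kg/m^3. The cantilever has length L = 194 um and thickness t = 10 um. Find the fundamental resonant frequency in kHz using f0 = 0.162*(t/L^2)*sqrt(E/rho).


Step 1: Convert units to SI.
t_SI = 10e-6 m, L_SI = 194e-6 m
Step 2: Calculate sqrt(E/rho).
sqrt(170e9 / 2330) = 8541.74 m/s
Step 3: Compute f0.
f0 = 0.162 * 10e-6 / (194e-6)^2 * 8541.74 = 367669.8 Hz = 367.67 kHz


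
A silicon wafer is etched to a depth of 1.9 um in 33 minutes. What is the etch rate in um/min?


Step 1: Etch rate = depth / time
Step 2: rate = 1.9 / 33
rate = 0.058 um/min


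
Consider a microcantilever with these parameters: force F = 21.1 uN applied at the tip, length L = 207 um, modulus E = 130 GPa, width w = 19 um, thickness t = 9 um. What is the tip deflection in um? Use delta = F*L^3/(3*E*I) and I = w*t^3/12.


Step 1: Calculate the second moment of area.
I = w * t^3 / 12 = 19 * 9^3 / 12 = 1154.25 um^4
Step 2: Convert E to consistent units (1 GPa = 1000 uN/um^2).
E = 130 GPa = 130000 uN/um^2
Step 3: Calculate tip deflection.
delta = F * L^3 / (3 * E * I)
delta = 21.1 * 207^3 / (3 * 130000 * 1154.25)
delta = 0.4157 um


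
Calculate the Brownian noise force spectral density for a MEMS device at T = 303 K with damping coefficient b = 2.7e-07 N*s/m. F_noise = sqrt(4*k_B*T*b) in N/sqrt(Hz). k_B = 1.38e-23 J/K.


Step 1: Compute 4 * k_B * T * b
= 4 * 1.38e-23 * 303 * 2.7e-07
= 4.5159e-27 N^2/Hz
Step 2: F_noise = sqrt(4.5159e-27)
F_noise = 6.72e-14 N/sqrt(Hz)


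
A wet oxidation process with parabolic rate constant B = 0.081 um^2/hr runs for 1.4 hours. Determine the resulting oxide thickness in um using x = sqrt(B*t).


Step 1: Compute B*t = 0.081 * 1.4 = 0.1134
Step 2: x = sqrt(0.1134)
x = 0.337 um


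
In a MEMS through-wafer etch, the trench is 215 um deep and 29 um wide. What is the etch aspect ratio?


Step 1: AR = depth / width
Step 2: AR = 215 / 29
AR = 7.4


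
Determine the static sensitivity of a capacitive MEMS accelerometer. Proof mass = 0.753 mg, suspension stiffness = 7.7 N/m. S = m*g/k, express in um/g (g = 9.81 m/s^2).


Step 1: Convert mass: m = 0.753 mg = 7.53e-07 kg
Step 2: S = m * g / k = 7.53e-07 * 9.81 / 7.7
Step 3: S = 9.59e-07 m/g
Step 4: Convert to um/g: S = 0.959 um/g


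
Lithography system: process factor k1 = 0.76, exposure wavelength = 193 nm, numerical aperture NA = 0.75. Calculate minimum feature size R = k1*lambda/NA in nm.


Step 1: Identify values: k1 = 0.76, lambda = 193 nm, NA = 0.75
Step 2: R = k1 * lambda / NA
R = 0.76 * 193 / 0.75
R = 195.6 nm


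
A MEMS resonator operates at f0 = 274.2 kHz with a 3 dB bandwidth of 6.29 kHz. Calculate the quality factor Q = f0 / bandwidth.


Step 1: Q = f0 / bandwidth
Step 2: Q = 274.2 / 6.29
Q = 43.6


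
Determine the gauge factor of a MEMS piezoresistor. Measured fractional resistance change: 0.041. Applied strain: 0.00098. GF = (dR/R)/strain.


Step 1: Identify values.
dR/R = 0.041, strain = 0.00098
Step 2: GF = (dR/R) / strain = 0.041 / 0.00098
GF = 41.8


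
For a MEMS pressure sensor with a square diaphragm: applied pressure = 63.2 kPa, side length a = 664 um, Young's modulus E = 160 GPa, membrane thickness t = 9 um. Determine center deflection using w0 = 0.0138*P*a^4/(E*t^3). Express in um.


Step 1: Convert pressure to compatible units (E is in GPa, so P in GPa).
P = 63.2 kPa = 63.2e-6 GPa
Step 2: Compute numerator: 0.0138 * P * a^4.
a^4 = 664^4 = 194389282816
numerator = 0.0138 * 63.2e-6 * 194389282816 = 1.695386e+05
Step 3: Compute denominator: E * t^3 = 160 * 9^3 = 116640
Step 4: w0 = numerator / denominator = 1.695386e+05 / 116640 = 1.4535 um


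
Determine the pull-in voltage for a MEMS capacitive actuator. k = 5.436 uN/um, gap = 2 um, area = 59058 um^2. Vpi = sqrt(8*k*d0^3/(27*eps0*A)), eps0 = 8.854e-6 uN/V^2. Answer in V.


Step 1: Compute numerator: 8 * k * d0^3 = 8 * 5.436 * 2^3 = 347.904
Step 2: Compute denominator: 27 * eps0 * A = 27 * 8.854e-6 * 59058 = 14.118287
Step 3: Vpi = sqrt(347.904 / 14.118287)
Vpi = 4.96 V


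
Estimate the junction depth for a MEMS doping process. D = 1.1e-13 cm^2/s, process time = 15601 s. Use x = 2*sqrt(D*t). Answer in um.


Step 1: Compute D*t = 1.1e-13 * 15601 = 1.71611e-09 cm^2
Step 2: sqrt(D*t) = 4.1426e-05 cm
Step 3: x = 2 * 4.1426e-05 cm = 8.2852e-05 cm
Step 4: Convert to um (1 cm = 1e4 um): x = 0.829 um
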